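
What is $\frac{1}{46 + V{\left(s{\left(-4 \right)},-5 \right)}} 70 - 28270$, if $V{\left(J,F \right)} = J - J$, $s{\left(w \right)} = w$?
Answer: $- \frac{650175}{23} \approx -28268.0$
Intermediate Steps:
$V{\left(J,F \right)} = 0$
$\frac{1}{46 + V{\left(s{\left(-4 \right)},-5 \right)}} 70 - 28270 = \frac{1}{46 + 0} \cdot 70 - 28270 = \frac{1}{46} \cdot 70 - 28270 = \frac{35}{23} - 28270 = - \frac{650175}{23}$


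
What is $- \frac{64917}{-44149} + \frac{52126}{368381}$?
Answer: $\frac{26215500151}{16263652769} \approx 1.6119$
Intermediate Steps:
$- \frac{64917}{-44149} + \frac{52126}{368381} = \left(-64917\right) \left(- \frac{1}{44149}\right) + 52126 \cdot \frac{1}{368381} = \frac{64917}{44149} + \frac{52126}{368381} = \frac{26215500151}{16263652769}$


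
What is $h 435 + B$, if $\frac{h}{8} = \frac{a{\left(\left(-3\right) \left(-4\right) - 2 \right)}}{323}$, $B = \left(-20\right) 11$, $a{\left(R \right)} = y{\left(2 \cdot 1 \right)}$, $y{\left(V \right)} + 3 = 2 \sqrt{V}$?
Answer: $- \frac{81500}{323} + \frac{6960 \sqrt{2}}{323} \approx -221.85$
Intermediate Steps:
$y{\left(V \right)} = -3 + 2 \sqrt{V}$
$a{\left(R \right)} = -3 + 2 \sqrt{2}$ ($a{\left(R \right)} = -3 + 2 \sqrt{2 \cdot 1} = -3 + 2 \sqrt{2}$)
$B = -220$
$h = - \frac{24}{323} + \frac{16 \sqrt{2}}{323}$ ($h = 8 \frac{-3 + 2 \sqrt{2}}{323} = 8 \left(-3 + 2 \sqrt{2}\right) \frac{1}{323} = 8 \left(- \frac{3}{323} + \frac{2 \sqrt{2}}{323}\right) = - \frac{24}{323} + \frac{16 \sqrt{2}}{323} \approx -0.0042495$)
$h 435 + B = \left(- \frac{24}{323} + \frac{16 \sqrt{2}}{323}\right) 435 - 220 = \left(- \frac{10440}{323} + \frac{6960 \sqrt{2}}{323}\right) - 220 = - \frac{81500}{323} + \frac{6960 \sqrt{2}}{323}$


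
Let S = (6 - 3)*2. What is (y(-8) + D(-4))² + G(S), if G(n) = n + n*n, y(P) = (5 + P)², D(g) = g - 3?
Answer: 46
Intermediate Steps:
D(g) = -3 + g
S = 6 (S = 3*2 = 6)
G(n) = n + n²
(y(-8) + D(-4))² + G(S) = ((5 - 8)² + (-3 - 4))² + 6*(1 + 6) = ((-3)² - 7)² + 6*7 = (9 - 7)² + 42 = 2² + 42 = 4 + 42 = 46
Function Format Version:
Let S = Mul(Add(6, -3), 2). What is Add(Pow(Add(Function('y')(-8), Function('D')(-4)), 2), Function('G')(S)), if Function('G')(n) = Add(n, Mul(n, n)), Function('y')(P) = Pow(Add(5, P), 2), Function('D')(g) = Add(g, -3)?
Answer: 46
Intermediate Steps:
Function('D')(g) = Add(-3, g)
S = 6 (S = Mul(3, 2) = 6)
Function('G')(n) = Add(n, Pow(n, 2))
Add(Pow(Add(Function('y')(-8), Function('D')(-4)), 2), Function('G')(S)) = Add(Pow(Add(Pow(Add(5, -8), 2), Add(-3, -4)), 2), Mul(6, Add(1, 6))) = Add(Pow(Add(Pow(-3, 2), -7), 2), Mul(6, 7)) = Add(Pow(Add(9, -7), 2), 42) = Add(Pow(2, 2), 42) = Add(4, 42) = 46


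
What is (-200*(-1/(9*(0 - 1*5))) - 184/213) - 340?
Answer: -220652/639 ≈ -345.31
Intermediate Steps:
(-200*(-1/(9*(0 - 1*5))) - 184/213) - 340 = (-200*(-1/(9*(0 - 5))) - 184*1/213) - 340 = (-200/((-9*(-5))) - 184/213) - 340 = (-200/45 - 184/213) - 340 = (-200*1/45 - 184/213) - 340 = (-40/9 - 184/213) - 340 = -3392/639 - 340 = -220652/639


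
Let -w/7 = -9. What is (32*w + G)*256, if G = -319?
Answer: 434432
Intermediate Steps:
w = 63 (w = -7*(-9) = 63)
(32*w + G)*256 = (32*63 - 319)*256 = (2016 - 319)*256 = 1697*256 = 434432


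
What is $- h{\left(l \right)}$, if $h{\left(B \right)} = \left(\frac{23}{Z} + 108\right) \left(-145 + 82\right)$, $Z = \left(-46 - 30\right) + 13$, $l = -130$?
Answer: $6781$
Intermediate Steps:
$Z = -63$ ($Z = -76 + 13 = -63$)
$h{\left(B \right)} = -6781$ ($h{\left(B \right)} = \left(\frac{23}{-63} + 108\right) \left(-145 + 82\right) = \left(23 \left(- \frac{1}{63}\right) + 108\right) \left(-63\right) = \left(- \frac{23}{63} + 108\right) \left(-63\right) = \frac{6781}{63} \left(-63\right) = -6781$)
$- h{\left(l \right)} = \left(-1\right) \left(-6781\right) = 6781$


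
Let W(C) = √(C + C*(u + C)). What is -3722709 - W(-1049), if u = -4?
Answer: -3722709 - 2*√275887 ≈ -3.7238e+6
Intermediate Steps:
W(C) = √(C + C*(-4 + C))
-3722709 - W(-1049) = -3722709 - √(-1049*(-3 - 1049)) = -3722709 - √(-1049*(-1052)) = -3722709 - √1103548 = -3722709 - 2*√275887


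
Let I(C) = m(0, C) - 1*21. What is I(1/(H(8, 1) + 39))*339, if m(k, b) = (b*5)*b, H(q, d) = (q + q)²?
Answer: -123905856/17405 ≈ -7119.0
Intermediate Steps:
H(q, d) = 4*q² (H(q, d) = (2*q)² = 4*q²)
m(k, b) = 5*b² (m(k, b) = (5*b)*b = 5*b²)
I(C) = -21 + 5*C² (I(C) = 5*C² - 1*21 = 5*C² - 21 = -21 + 5*C²)
I(1/(H(8, 1) + 39))*339 = (-21 + 5*(1/(4*8² + 39))²)*339 = (-21 + 5*(1/(4*64 + 39))²)*339 = (-21 + 5*(1/(256 + 39))²)*339 = (-21 + 5*(1/295)²)*339 = (-21 + 5*(1/87025))*339 = (-21 + 1/17405)*339 = -365504/17405*339 = -123905856/17405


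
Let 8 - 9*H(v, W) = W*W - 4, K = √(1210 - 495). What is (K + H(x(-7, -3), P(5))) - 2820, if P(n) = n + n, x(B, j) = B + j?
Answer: -25468/9 + √715 ≈ -2803.0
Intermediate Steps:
K = √715 ≈ 26.739
P(n) = 2*n
H(v, W) = 4/3 - W²/9 (H(v, W) = 8/9 - (W*W - 4)/9 = 8/9 - (W² - 4)/9 = 8/9 - (-4 + W²)/9 = 8/9 + (4/9 - W²/9) = 4/3 - W²/9)
(K + H(x(-7, -3), P(5))) - 2820 = (√715 + (4/3 - (2*5)²/9)) - 2820 = (√715 + (4/3 - ⅑*10²)) - 2820 = (√715 + (4/3 - ⅑*100)) - 2820 = (√715 + (4/3 - 100/9)) - 2820 = (√715 - 88/9) - 2820 = (-88/9 + √715) - 2820 = -25468/9 + √715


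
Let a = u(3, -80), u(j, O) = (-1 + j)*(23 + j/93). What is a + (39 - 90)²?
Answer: 82059/31 ≈ 2647.1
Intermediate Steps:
u(j, O) = (-1 + j)*(23 + j/93) (u(j, O) = (-1 + j)*(23 + j*(1/93)) = (-1 + j)*(23 + j/93))
a = 1428/31 (a = -23 + (1/93)*3² + (2138/93)*3 = -23 + (1/93)*9 + 2138/31 = -23 + 3/31 + 2138/31 = 1428/31 ≈ 46.065)
a + (39 - 90)² = 1428/31 + (39 - 90)² = 1428/31 + (-51)² = 1428/31 + 2601 = 82059/31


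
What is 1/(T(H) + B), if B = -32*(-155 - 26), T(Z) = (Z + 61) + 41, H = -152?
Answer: 1/5742 ≈ 0.00017416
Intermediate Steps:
T(Z) = 102 + Z (T(Z) = (61 + Z) + 41 = 102 + Z)
B = 5792 (B = -32*(-181) = 5792)
1/(T(H) + B) = 1/((102 - 152) + 5792) = 1/(-50 + 5792) = 1/5742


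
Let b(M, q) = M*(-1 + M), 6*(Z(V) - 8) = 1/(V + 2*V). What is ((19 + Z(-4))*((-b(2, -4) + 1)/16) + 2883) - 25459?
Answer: -26009495/1152 ≈ -22578.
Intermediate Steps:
Z(V) = 8 + 1/(18*V) (Z(V) = 8 + 1/(6*(V + 2*V)) = 8 + 1/(6*((3*V))) = 8 + (1/(3*V))/6 = 8 + 1/(18*V))
((19 + Z(-4))*((-b(2, -4) + 1)/16) + 2883) - 25459 = ((19 + (8 + (1/18)/(-4)))*((-2*(-1 + 2) + 1)/16) + 2883) - 25459 = ((19 + (8 + (1/18)*(-¼)))*((-2 + 1)*(1/16)) + 2883) - 25459 = ((19 + (8 - 1/72))*((-1*2 + 1)*(1/16)) + 2883) - 25459 = ((19 + 575/72)*((-2 + 1)*(1/16)) + 2883) - 25459 = (1943*(-1*1/16)/72 + 2883) - 25459 = ((1943/72)*(-1/16) + 2883) - 25459 = (-1943/1152 + 2883) - 25459 = 3319273/1152 - 25459 = -26009495/1152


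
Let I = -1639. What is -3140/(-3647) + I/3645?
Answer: 5467867/13293315 ≈ 0.41132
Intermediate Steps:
-3140/(-3647) + I/3645 = -3140/(-3647) - 1639/3645 = -3140*(-1/3647) - 1639*1/3645 = 3140/3647 - 1639/3645 = 5467867/13293315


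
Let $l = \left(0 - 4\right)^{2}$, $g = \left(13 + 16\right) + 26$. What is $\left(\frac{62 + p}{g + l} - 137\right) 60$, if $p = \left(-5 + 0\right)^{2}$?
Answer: $- \frac{578400}{71} \approx -8146.5$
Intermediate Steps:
$p = 25$ ($p = \left(-5\right)^{2} = 25$)
$g = 55$ ($g = 29 + 26 = 55$)
$l = 16$ ($l = \left(-4\right)^{2} = 16$)
$\left(\frac{62 + p}{g + l} - 137\right) 60 = \left(\frac{62 + 25}{55 + 16} - 137\right) 60 = \left(\frac{87}{71} - 137\right) 60 = \left(- \frac{9640}{71}\right) 60 = - \frac{578400}{71}$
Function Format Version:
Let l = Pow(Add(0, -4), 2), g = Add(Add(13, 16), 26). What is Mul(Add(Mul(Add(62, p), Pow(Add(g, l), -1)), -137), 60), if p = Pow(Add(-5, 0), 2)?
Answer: Rational(-578400, 71) ≈ -8146.5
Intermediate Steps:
p = 25 (p = Pow(-5, 2) = 25)
g = 55 (g = Add(29, 26) = 55)
l = 16 (l = Pow(-4, 2) = 16)
Mul(Add(Mul(Add(62, p), Pow(Add(g, l), -1)), -137), 60) = Mul(Add(Mul(Add(62, 25), Pow(Add(55, 16), -1)), -137), 60) = Mul(Add(Mul(87, Pow(71, -1)), -137), 60) = Mul(Add(Mul(87, Rational(1, 71)), -137), 60) = Mul(Add(Rational(87, 71), -137), 60) = Mul(Rational(-9640, 71), 60) = Rational(-578400, 71)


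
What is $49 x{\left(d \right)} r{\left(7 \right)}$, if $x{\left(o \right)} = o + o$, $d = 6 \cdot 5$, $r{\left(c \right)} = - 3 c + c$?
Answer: $-41160$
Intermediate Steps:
$r{\left(c \right)} = - 2 c$
$d = 30$
$x{\left(o \right)} = 2 o$
$49 x{\left(d \right)} r{\left(7 \right)} = 49 \cdot 2 \cdot 30 \left(\left(-2\right) 7\right) = 49 \cdot 60 \left(-14\right) = 2940 \left(-14\right) = -41160$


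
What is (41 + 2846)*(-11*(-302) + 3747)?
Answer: 20408203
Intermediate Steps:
(41 + 2846)*(-11*(-302) + 3747) = 2887*(3322 + 3747) = 2887*7069 = 20408203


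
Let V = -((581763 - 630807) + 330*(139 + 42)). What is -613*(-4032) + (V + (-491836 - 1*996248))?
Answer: 972846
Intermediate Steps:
V = -10686 (V = -(-49044 + 330*181) = -(-49044 + 59730) = -1*10686 = -10686)
-613*(-4032) + (V + (-491836 - 1*996248)) = -613*(-4032) + (-10686 + (-491836 - 1*996248)) = 2471616 + (-10686 + (-491836 - 996248)) = 2471616 + (-10686 - 1488084) = 2471616 - 1498770 = 972846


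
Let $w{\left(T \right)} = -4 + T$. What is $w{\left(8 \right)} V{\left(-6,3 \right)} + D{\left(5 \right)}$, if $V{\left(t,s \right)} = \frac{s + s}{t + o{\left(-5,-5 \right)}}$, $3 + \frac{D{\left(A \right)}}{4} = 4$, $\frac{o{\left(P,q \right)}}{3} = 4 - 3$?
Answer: $-4$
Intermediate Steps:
$o{\left(P,q \right)} = 3$ ($o{\left(P,q \right)} = 3 \left(4 - 3\right) = 3 \cdot 1 = 3$)
$D{\left(A \right)} = 4$ ($D{\left(A \right)} = -12 + 4 \cdot 4 = -12 + 16 = 4$)
$V{\left(t,s \right)} = \frac{2 s}{3 + t}$ ($V{\left(t,s \right)} = \frac{s + s}{t + 3} = \frac{2 s}{3 + t}$)
$w{\left(8 \right)} V{\left(-6,3 \right)} + D{\left(5 \right)} = \left(-4 + 8\right) 2 \cdot 3 \frac{1}{3 - 6} + 4 = 4 \cdot 2 \cdot 3 \frac{1}{-3} + 4 = 4 \cdot 2 \cdot 3 \left(- \frac{1}{3}\right) + 4 = 4 \left(-2\right) + 4 = -8 + 4 = -4$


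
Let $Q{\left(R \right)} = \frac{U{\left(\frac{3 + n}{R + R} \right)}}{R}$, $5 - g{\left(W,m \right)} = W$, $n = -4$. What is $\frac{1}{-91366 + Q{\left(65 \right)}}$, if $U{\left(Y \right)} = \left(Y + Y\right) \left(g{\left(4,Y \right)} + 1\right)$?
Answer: $- \frac{4225}{386021352} \approx -1.0945 \cdot 10^{-5}$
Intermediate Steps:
$g{\left(W,m \right)} = 5 - W$
$U{\left(Y \right)} = 4 Y$ ($U{\left(Y \right)} = \left(Y + Y\right) \left(\left(5 - 4\right) + 1\right) = 2 Y \left(\left(5 - 4\right) + 1\right) = 2 Y \left(1 + 1\right) = 2 Y 2 = 4 Y$)
$Q{\left(R \right)} = - \frac{2}{R^{2}}$ ($Q{\left(R \right)} = \frac{4 \frac{3 - 4}{R + R}}{R} = \frac{4 \left(- \frac{1}{2 R}\right)}{R} = \frac{\left(-2\right) \frac{1}{R}}{R} = - \frac{2}{R^{2}}$)
$\frac{1}{-91366 + Q{\left(65 \right)}} = \frac{1}{-91366 - \frac{2}{4225}} = \frac{1}{- \frac{386021352}{4225}} = - \frac{4225}{386021352}$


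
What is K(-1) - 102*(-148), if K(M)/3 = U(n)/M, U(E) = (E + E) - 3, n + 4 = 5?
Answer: 15099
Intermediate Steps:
n = 1 (n = -4 + 5 = 1)
U(E) = -3 + 2*E (U(E) = 2*E - 3 = -3 + 2*E)
K(M) = -3/M (K(M) = 3*((-3 + 2*1)/M) = 3*((-3 + 2)/M) = 3*(-1/M) = -3/M)
K(-1) - 102*(-148) = -3/(-1) - 102*(-148) = -3*(-1) + 15096 = 3 + 15096 = 15099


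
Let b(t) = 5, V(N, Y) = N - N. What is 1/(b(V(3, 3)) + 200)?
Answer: 1/205 ≈ 0.0048781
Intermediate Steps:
V(N, Y) = 0
1/(b(V(3, 3)) + 200) = 1/(5 + 200) = 1/205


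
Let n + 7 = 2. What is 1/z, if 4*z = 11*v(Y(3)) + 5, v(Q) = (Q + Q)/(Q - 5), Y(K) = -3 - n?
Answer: -12/29 ≈ -0.41379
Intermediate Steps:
n = -5 (n = -7 + 2 = -5)
Y(K) = 2 (Y(K) = -3 - 1*(-5) = -3 + 5 = 2)
v(Q) = 2*Q/(-5 + Q) (v(Q) = (2*Q)/(-5 + Q) = 2*Q/(-5 + Q))
z = -29/12 (z = (11*(2*2/(-5 + 2)) + 5)/4 = (11*(2*2/(-3)) + 5)/4 = (11*(2*2*(-⅓)) + 5)/4 = (11*(-4/3) + 5)/4 = (-44/3 + 5)/4 = (¼)*(-29/3) = -29/12 ≈ -2.4167)
1/z = 1/(-29/12) = -12/29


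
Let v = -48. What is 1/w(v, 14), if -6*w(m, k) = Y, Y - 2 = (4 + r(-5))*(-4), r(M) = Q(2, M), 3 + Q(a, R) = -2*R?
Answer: ⅐ ≈ 0.14286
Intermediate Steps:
Q(a, R) = -3 - 2*R
r(M) = -3 - 2*M
Y = -42 (Y = 2 + (4 + (-3 - 2*(-5)))*(-4) = 2 + (4 + (-3 + 10))*(-4) = 2 + (4 + 7)*(-4) = 2 + 11*(-4) = 2 - 44 = -42)
w(m, k) = 7 (w(m, k) = -⅙*(-42) = 7)
1/w(v, 14) = 1/7 = ⅐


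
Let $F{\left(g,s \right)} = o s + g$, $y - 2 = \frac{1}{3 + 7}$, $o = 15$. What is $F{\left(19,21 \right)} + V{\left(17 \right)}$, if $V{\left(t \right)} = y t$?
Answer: $\frac{3697}{10} \approx 369.7$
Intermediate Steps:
$y = \frac{21}{10}$ ($y = 2 + \frac{1}{3 + 7} = 2 + \frac{1}{10} = \frac{21}{10} \approx 2.1$)
$F{\left(g,s \right)} = g + 15 s$ ($F{\left(g,s \right)} = 15 s + g = g + 15 s$)
$V{\left(t \right)} = \frac{21 t}{10}$
$F{\left(19,21 \right)} + V{\left(17 \right)} = \left(19 + 15 \cdot 21\right) + \frac{21}{10} \cdot 17 = \left(19 + 315\right) + \frac{357}{10} = 334 + \frac{357}{10} = \frac{3697}{10}$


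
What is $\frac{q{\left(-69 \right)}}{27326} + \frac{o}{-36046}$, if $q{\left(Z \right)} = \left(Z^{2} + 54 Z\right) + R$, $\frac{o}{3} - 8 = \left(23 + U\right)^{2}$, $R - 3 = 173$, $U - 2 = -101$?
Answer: $- \frac{215254523}{492496498} \approx -0.43707$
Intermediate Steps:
$U = -99$ ($U = 2 - 101 = -99$)
$R = 176$ ($R = 3 + 173 = 176$)
$o = 17352$ ($o = 24 + 3 \left(23 - 99\right)^{2} = 24 + 3 \left(-76\right)^{2} = 24 + 3 \cdot 5776 = 24 + 17328 = 17352$)
$q{\left(Z \right)} = 176 + Z^{2} + 54 Z$ ($q{\left(Z \right)} = \left(Z^{2} + 54 Z\right) + 176 = 176 + Z^{2} + 54 Z$)
$\frac{q{\left(-69 \right)}}{27326} + \frac{o}{-36046} = \frac{176 + \left(-69\right)^{2} + 54 \left(-69\right)}{27326} + \frac{17352}{-36046} = \left(176 + 4761 - 3726\right) \frac{1}{27326} + 17352 \left(- \frac{1}{36046}\right) = 1211 \cdot \frac{1}{27326} - \frac{8676}{18023} = \frac{1211}{27326} - \frac{8676}{18023} = - \frac{215254523}{492496498}$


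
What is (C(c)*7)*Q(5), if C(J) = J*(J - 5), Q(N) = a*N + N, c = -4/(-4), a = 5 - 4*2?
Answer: 280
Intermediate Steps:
a = -3 (a = 5 - 1*8 = 5 - 8 = -3)
c = 1 (c = -4*(-1/4) = 1)
Q(N) = -2*N (Q(N) = -3*N + N = -2*N)
C(J) = J*(-5 + J)
(C(c)*7)*Q(5) = ((1*(-5 + 1))*7)*(-2*5) = ((1*(-4))*7)*(-10) = -4*7*(-10) = -28*(-10) = 280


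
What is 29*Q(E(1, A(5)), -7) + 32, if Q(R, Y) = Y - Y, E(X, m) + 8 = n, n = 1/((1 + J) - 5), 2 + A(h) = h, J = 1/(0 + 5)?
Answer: 32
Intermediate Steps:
J = 1/5 ≈ 0.20000
A(h) = -2 + h
n = -5/19 (n = 1/((1 + 1/5) - 5) = 1/(6/5 - 5) = 1/(-19/5) = -5/19 ≈ -0.26316)
E(X, m) = -157/19 (E(X, m) = -8 - 5/19 = -157/19)
Q(R, Y) = 0
29*Q(E(1, A(5)), -7) + 32 = 29*0 + 32 = 0 + 32 = 32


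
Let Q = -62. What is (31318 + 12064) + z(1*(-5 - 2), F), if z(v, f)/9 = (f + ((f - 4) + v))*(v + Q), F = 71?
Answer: -37969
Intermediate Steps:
z(v, f) = 9*(-62 + v)*(-4 + v + 2*f) (z(v, f) = 9*((f + ((f - 4) + v))*(v - 62)) = 9*((f + ((-4 + f) + v))*(-62 + v)) = 9*((f + (-4 + f + v))*(-62 + v)) = 9*((-4 + v + 2*f)*(-62 + v)) = 9*((-62 + v)*(-4 + v + 2*f)) = 9*(-62 + v)*(-4 + v + 2*f))
(31318 + 12064) + z(1*(-5 - 2), F) = (31318 + 12064) + (2232 - 1116*71 - 594*(-5 - 2) + 9*(1*(-5 - 2))² + 18*71*(1*(-5 - 2))) = 43382 + (2232 - 79236 - 594*(-7) + 9*(1*(-7))² + 18*71*(1*(-7))) = 43382 + (2232 - 79236 - 594*(-7) + 9*(-7)² + 18*71*(-7)) = 43382 + (2232 - 79236 + 4158 + 9*49 - 8946) = 43382 + (2232 - 79236 + 4158 + 441 - 8946) = 43382 - 81351 = -37969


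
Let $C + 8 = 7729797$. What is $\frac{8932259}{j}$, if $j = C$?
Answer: $\frac{8932259}{7729789} \approx 1.1556$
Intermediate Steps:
$C = 7729789$ ($C = -8 + 7729797 = 7729789$)
$j = 7729789$
$\frac{8932259}{j} = \frac{8932259}{7729789}$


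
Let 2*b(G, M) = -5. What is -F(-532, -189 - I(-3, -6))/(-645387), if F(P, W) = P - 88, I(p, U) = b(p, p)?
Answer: -620/645387 ≈ -0.00096066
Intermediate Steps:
b(G, M) = -5/2 (b(G, M) = (½)*(-5) = -5/2)
I(p, U) = -5/2
F(P, W) = -88 + P
-F(-532, -189 - I(-3, -6))/(-645387) = -(-88 - 532)/(-645387) = -(-620)*(-1)/645387 = -1*620/645387 = -620/645387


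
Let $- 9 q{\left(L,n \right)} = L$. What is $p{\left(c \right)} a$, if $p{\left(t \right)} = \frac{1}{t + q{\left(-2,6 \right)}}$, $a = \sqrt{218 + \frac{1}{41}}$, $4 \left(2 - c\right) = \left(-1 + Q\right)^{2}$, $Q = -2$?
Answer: $- \frac{36 \sqrt{366499}}{41} \approx -531.56$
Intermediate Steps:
$q{\left(L,n \right)} = - \frac{L}{9}$
$c = - \frac{1}{4}$ ($c = 2 - \frac{\left(-1 - 2\right)^{2}}{4} = 2 - \frac{\left(-3\right)^{2}}{4} = 2 - \frac{9}{4} = - \frac{1}{4} \approx -0.25$)
$a = \frac{\sqrt{366499}}{41}$ ($a = \sqrt{218 + \frac{1}{41}} = \sqrt{\frac{8939}{41}} = \frac{\sqrt{366499}}{41} \approx 14.766$)
$p{\left(t \right)} = \frac{1}{\frac{2}{9} + t}$ ($p{\left(t \right)} = \frac{1}{t - - \frac{2}{9}} = \frac{1}{t + \frac{2}{9}} = \frac{1}{\frac{2}{9} + t}$)
$p{\left(c \right)} a = \frac{9}{2 + 9 \left(- \frac{1}{4}\right)} \frac{\sqrt{366499}}{41} = \frac{9}{2 - \frac{9}{4}} \frac{\sqrt{366499}}{41} = \frac{9}{- \frac{1}{4}} \frac{\sqrt{366499}}{41} = 9 \left(-4\right) \frac{\sqrt{366499}}{41} = - 36 \frac{\sqrt{366499}}{41} = - \frac{36 \sqrt{366499}}{41}$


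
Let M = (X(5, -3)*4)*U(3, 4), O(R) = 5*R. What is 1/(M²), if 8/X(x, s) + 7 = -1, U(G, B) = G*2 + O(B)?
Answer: 1/10816 ≈ 9.2456e-5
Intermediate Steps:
U(G, B) = 2*G + 5*B (U(G, B) = G*2 + 5*B = 2*G + 5*B)
X(x, s) = -1 (X(x, s) = 8/(-7 - 1) = 8/(-8) = 8*(-⅛) = -1)
M = -104 (M = (-1*4)*(2*3 + 5*4) = -4*(6 + 20) = -4*26 = -104)
1/(M²) = 1/((-104)²) = 1/10816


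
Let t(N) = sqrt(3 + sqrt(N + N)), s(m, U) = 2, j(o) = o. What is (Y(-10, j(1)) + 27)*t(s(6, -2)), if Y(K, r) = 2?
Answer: 29*sqrt(5) ≈ 64.846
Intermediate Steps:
t(N) = sqrt(3 + sqrt(2)*sqrt(N)) (t(N) = sqrt(3 + sqrt(2*N)) = sqrt(3 + sqrt(2)*sqrt(N)))
(Y(-10, j(1)) + 27)*t(s(6, -2)) = (2 + 27)*sqrt(3 + sqrt(2)*sqrt(2)) = 29*sqrt(3 + 2) = 29*sqrt(5)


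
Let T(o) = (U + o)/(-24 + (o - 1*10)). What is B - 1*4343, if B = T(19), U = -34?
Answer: -4342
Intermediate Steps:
T(o) = 1 (T(o) = (-34 + o)/(-24 + (o - 1*10)) = (-34 + o)/(-24 + (o - 10)) = (-34 + o)/(-24 + (-10 + o)) = (-34 + o)/(-34 + o) = 1)
B = 1
B - 1*4343 = 1 - 1*4343 = 1 - 4343 = -4342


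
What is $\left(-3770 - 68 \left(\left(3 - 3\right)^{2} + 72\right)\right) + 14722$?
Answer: $6056$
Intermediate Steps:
$\left(-3770 - 68 \left(\left(3 - 3\right)^{2} + 72\right)\right) + 14722 = \left(-3770 - 68 \left(0^{2} + 72\right)\right) + 14722 = \left(-3770 - 68 \left(0 + 72\right)\right) + 14722 = \left(-3770 - 4896\right) + 14722 = -8666 + 14722 = 6056$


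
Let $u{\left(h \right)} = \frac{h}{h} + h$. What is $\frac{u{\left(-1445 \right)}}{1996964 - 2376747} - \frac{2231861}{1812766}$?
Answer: $- \frac{845005232059}{688457709778} \approx -1.2274$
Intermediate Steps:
$u{\left(h \right)} = 1 + h$
$\frac{u{\left(-1445 \right)}}{1996964 - 2376747} - \frac{2231861}{1812766} = \frac{1 - 1445}{1996964 - 2376747} - \frac{2231861}{1812766} = - \frac{1444}{-379783} - \frac{2231861}{1812766} = \left(-1444\right) \left(- \frac{1}{379783}\right) - \frac{2231861}{1812766} = \frac{1444}{379783} - \frac{2231861}{1812766} = - \frac{845005232059}{688457709778}$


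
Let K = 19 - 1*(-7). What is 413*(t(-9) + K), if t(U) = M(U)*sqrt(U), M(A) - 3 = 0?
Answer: 10738 + 3717*I ≈ 10738.0 + 3717.0*I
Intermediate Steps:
M(A) = 3 (M(A) = 3 + 0 = 3)
K = 26 (K = 19 + 7 = 26)
t(U) = 3*sqrt(U)
413*(t(-9) + K) = 413*(3*sqrt(-9) + 26) = 413*(3*(3*I) + 26) = 413*(9*I + 26) = 413*(26 + 9*I) = 10738 + 3717*I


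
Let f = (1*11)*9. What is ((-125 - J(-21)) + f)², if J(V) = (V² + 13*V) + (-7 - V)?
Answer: 43264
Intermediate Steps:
J(V) = -7 + V² + 12*V
f = 99 (f = 11*9 = 99)
((-125 - J(-21)) + f)² = ((-125 - (-7 + (-21)² + 12*(-21))) + 99)² = ((-125 - (-7 + 441 - 252)) + 99)² = ((-125 - 1*182) + 99)² = ((-125 - 182) + 99)² = (-307 + 99)² = (-208)² = 43264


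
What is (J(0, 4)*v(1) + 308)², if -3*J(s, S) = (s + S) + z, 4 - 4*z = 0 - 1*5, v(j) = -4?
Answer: 900601/9 ≈ 1.0007e+5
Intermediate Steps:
z = 9/4 (z = 1 - (0 - 1*5)/4 = 1 - (0 - 5)/4 = 1 - ¼*(-5) = 1 + 5/4 = 9/4 ≈ 2.2500)
J(s, S) = -¾ - S/3 - s/3 (J(s, S) = -((s + S) + 9/4)/3 = -((S + s) + 9/4)/3 = -(9/4 + S + s)/3 = -¾ - S/3 - s/3)
(J(0, 4)*v(1) + 308)² = ((-¾ - ⅓*4 - ⅓*0)*(-4) + 308)² = ((-¾ - 4/3 + 0)*(-4) + 308)² = (-25/12*(-4) + 308)² = (25/3 + 308)² = (949/3)² = 900601/9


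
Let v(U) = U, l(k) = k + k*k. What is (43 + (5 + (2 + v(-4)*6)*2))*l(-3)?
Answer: 24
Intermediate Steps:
l(k) = k + k²
(43 + (5 + (2 + v(-4)*6)*2))*l(-3) = (43 + (5 + (2 - 4*6)*2))*(-3*(1 - 3)) = (43 + (5 + (2 - 24)*2))*(-3*(-2)) = (43 + (5 - 22*2))*6 = (43 + (5 - 44))*6 = (43 - 39)*6 = 4*6 = 24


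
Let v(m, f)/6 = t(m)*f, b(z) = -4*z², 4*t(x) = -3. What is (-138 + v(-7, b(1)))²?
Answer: 14400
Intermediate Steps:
t(x) = -¾ (t(x) = (¼)*(-3) = -¾)
v(m, f) = -9*f/2 (v(m, f) = 6*(-3*f/4) = -9*f/2)
(-138 + v(-7, b(1)))² = (-138 - (-18)*1²)² = (-138 - (-18))² = (-138 - 9/2*(-4))² = (-138 + 18)² = (-120)² = 14400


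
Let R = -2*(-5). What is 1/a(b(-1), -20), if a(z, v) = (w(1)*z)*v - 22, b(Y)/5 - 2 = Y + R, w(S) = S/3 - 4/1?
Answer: 3/12034 ≈ 0.00024929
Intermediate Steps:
w(S) = -4 + S/3 (w(S) = S*(1/3) - 4*1 = S/3 - 4 = -4 + S/3)
R = 10
b(Y) = 60 + 5*Y (b(Y) = 10 + 5*(Y + 10) = 10 + 5*(10 + Y) = 10 + (50 + 5*Y) = 60 + 5*Y)
a(z, v) = -22 - 11*v*z/3 (a(z, v) = ((-4 + (1/3)*1)*z)*v - 22 = ((-4 + 1/3)*z)*v - 22 = (-11*z/3)*v - 22 = -11*v*z/3 - 22 = -22 - 11*v*z/3)
1/a(b(-1), -20) = 1/(-22 - 11/3*(-20)*(60 + 5*(-1))) = 1/(-22 - 11/3*(-20)*(60 - 5)) = 1/(-22 - 11/3*(-20)*55) = 1/(-22 + 12100/3) = 1/(12034/3) = 3/12034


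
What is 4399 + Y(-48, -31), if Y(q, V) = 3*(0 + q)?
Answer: 4255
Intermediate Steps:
Y(q, V) = 3*q
4399 + Y(-48, -31) = 4399 + 3*(-48) = 4399 - 144 = 4255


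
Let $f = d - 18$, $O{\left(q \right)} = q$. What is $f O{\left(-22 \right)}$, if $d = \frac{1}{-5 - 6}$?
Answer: $398$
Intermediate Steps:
$d = - \frac{1}{11}$ ($d = \frac{1}{-11} = - \frac{1}{11} \approx -0.090909$)
$f = - \frac{199}{11}$ ($f = - \frac{1}{11} - 18 = - \frac{199}{11} \approx -18.091$)
$f O{\left(-22 \right)} = \left(- \frac{199}{11}\right) \left(-22\right) = 398$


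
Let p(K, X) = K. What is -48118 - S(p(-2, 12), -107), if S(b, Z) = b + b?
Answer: -48114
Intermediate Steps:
S(b, Z) = 2*b
-48118 - S(p(-2, 12), -107) = -48118 - 2*(-2) = -48118 - 1*(-4) = -48118 + 4 = -48114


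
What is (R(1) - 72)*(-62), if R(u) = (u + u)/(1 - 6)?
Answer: 22444/5 ≈ 4488.8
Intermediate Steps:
R(u) = -2*u/5 (R(u) = (2*u)/(-5) = (2*u)*(-⅕) = -2*u/5)
(R(1) - 72)*(-62) = (-⅖*1 - 72)*(-62) = (-⅖ - 72)*(-62) = -362/5*(-62) = 22444/5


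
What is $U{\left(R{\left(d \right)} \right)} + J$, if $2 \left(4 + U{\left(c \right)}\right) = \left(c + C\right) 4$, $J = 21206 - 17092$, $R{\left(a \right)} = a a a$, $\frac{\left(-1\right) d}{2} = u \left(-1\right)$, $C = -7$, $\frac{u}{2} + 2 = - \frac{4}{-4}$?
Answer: $3968$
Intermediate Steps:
$u = -2$ ($u = -4 + 2 \left(- \frac{4}{-4}\right) = -4 + 2 \left(\left(-4\right) \left(- \frac{1}{4}\right)\right) = -4 + 2 \cdot 1 = -4 + 2 = -2$)
$d = -4$ ($d = - 2 \left(\left(-2\right) \left(-1\right)\right) = \left(-2\right) 2 = -4$)
$R{\left(a \right)} = a^{3}$ ($R{\left(a \right)} = a^{2} a = a^{3}$)
$J = 4114$
$U{\left(c \right)} = -18 + 2 c$ ($U{\left(c \right)} = -4 + \frac{\left(c - 7\right) 4}{2} = -4 + \frac{\left(-7 + c\right) 4}{2} = -4 + \frac{-28 + 4 c}{2} = -4 + \left(-14 + 2 c\right) = -18 + 2 c$)
$U{\left(R{\left(d \right)} \right)} + J = \left(-18 + 2 \left(-4\right)^{3}\right) + 4114 = \left(-18 + 2 \left(-64\right)\right) + 4114 = \left(-18 - 128\right) + 4114 = -146 + 4114 = 3968$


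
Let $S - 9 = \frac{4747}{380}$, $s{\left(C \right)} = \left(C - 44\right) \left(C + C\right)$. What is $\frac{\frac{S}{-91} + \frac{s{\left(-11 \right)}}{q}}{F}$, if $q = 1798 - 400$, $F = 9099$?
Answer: $\frac{15212167}{219935750580} \approx 6.9166 \cdot 10^{-5}$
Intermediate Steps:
$s{\left(C \right)} = 2 C \left(-44 + C\right)$ ($s{\left(C \right)} = \left(-44 + C\right) 2 C = 2 C \left(-44 + C\right)$)
$q = 1398$
$S = \frac{8167}{380}$ ($S = 9 + \frac{4747}{380} = \frac{8167}{380} \approx 21.492$)
$\frac{\frac{S}{-91} + \frac{s{\left(-11 \right)}}{q}}{F} = \frac{\frac{8167}{380 \left(-91\right)} + \frac{2 \left(-11\right) \left(-44 - 11\right)}{1398}}{9099} = \left(\frac{8167}{380} \left(- \frac{1}{91}\right) + 2 \left(-11\right) \left(-55\right) \frac{1}{1398}\right) \frac{1}{9099} = \left(- \frac{8167}{34580} + 1210 \cdot \frac{1}{1398}\right) \frac{1}{9099} = \left(- \frac{8167}{34580} + \frac{605}{699}\right) \frac{1}{9099} = \frac{15212167}{24171420} \cdot \frac{1}{9099} = \frac{15212167}{219935750580}$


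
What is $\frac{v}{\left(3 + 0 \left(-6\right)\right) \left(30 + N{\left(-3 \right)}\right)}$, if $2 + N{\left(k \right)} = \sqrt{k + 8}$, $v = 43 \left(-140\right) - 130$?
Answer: $- \frac{1400}{19} + \frac{50 \sqrt{5}}{19} \approx -67.8$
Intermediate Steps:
$v = -6150$ ($v = -6020 - 130 = -6150$)
$N{\left(k \right)} = -2 + \sqrt{8 + k}$ ($N{\left(k \right)} = -2 + \sqrt{k + 8} = -2 + \sqrt{8 + k}$)
$\frac{v}{\left(3 + 0 \left(-6\right)\right) \left(30 + N{\left(-3 \right)}\right)} = - \frac{6150}{\left(3 + 0 \left(-6\right)\right) \left(30 - \left(2 - \sqrt{8 - 3}\right)\right)} = - \frac{6150}{\left(3 + 0\right) \left(30 - \left(2 - \sqrt{5}\right)\right)} = - \frac{6150}{3 \left(28 + \sqrt{5}\right)} = - \frac{6150}{84 + 3 \sqrt{5}}$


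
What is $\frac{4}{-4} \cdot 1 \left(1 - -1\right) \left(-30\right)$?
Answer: $60$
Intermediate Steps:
$\frac{4}{-4} \cdot 1 \left(1 - -1\right) \left(-30\right) = 4 \left(- \frac{1}{4}\right) 1 \left(1 + 1\right) \left(-30\right) = \left(-1\right) 1 \cdot 2 \left(-30\right) = \left(-1\right) 2 \left(-30\right) = \left(-2\right) \left(-30\right) = 60$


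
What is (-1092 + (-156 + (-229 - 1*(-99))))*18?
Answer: -24804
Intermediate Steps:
(-1092 + (-156 + (-229 - 1*(-99))))*18 = (-1092 + (-156 + (-229 + 99)))*18 = (-1092 + (-156 - 130))*18 = (-1092 - 286)*18 = -1378*18 = -24804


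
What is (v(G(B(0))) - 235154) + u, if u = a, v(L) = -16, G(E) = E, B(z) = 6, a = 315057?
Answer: 79887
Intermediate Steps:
u = 315057
(v(G(B(0))) - 235154) + u = (-16 - 235154) + 315057 = -235170 + 315057 = 79887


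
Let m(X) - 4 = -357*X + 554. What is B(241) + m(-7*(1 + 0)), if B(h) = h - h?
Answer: 3057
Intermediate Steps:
B(h) = 0
m(X) = 558 - 357*X (m(X) = 4 + (-357*X + 554) = 4 + (554 - 357*X) = 558 - 357*X)
B(241) + m(-7*(1 + 0)) = 0 + (558 - (-2499)*(1 + 0)) = 0 + (558 - (-2499)) = 0 + (558 - 357*(-7)) = 0 + (558 + 2499) = 0 + 3057 = 3057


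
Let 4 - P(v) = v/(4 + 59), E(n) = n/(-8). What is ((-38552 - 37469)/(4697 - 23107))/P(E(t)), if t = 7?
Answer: 2736756/2660245 ≈ 1.0288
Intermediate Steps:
E(n) = -n/8 (E(n) = n*(-⅛) = -n/8)
P(v) = 4 - v/63 (P(v) = 4 - v/(4 + 59) = 4 - v/63)
((-38552 - 37469)/(4697 - 23107))/P(E(t)) = ((-38552 - 37469)/(4697 - 23107))/(4 - (-1)*7/504) = (-76021/(-18410))/(4 - 1/63*(-7/8)) = (-76021*(-1/18410))/(4 + 1/72) = 76021/(18410*(289/72)) = (76021/18410)*(72/289) = 2736756/2660245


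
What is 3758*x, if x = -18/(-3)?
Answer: 22548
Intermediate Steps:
x = 6 (x = -18*(-⅓) = 6)
3758*x = 3758*6 = 22548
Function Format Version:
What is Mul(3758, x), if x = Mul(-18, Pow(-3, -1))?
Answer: 22548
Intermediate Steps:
x = 6 (x = Mul(-18, Rational(-1, 3)) = 6)
Mul(3758, x) = Mul(3758, 6) = 22548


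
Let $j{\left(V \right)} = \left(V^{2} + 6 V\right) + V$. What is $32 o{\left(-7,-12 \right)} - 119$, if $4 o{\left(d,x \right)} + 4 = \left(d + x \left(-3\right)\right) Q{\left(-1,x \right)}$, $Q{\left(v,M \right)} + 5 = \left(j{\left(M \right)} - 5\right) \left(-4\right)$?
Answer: $-52351$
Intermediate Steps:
$j{\left(V \right)} = V^{2} + 7 V$
$Q{\left(v,M \right)} = 15 - 4 M \left(7 + M\right)$ ($Q{\left(v,M \right)} = -5 + \left(M \left(7 + M\right) - 5\right) \left(-4\right) = -5 + \left(-5 + M \left(7 + M\right)\right) \left(-4\right) = -5 - \left(-20 + 4 M \left(7 + M\right)\right) = 15 - 4 M \left(7 + M\right)$)
$o{\left(d,x \right)} = -1 + \frac{\left(15 - 4 x \left(7 + x\right)\right) \left(d - 3 x\right)}{4}$ ($o{\left(d,x \right)} = -1 + \frac{\left(d + x \left(-3\right)\right) \left(15 - 4 x \left(7 + x\right)\right)}{4} = -1 + \frac{\left(d - 3 x\right) \left(15 - 4 x \left(7 + x\right)\right)}{4} = -1 + \frac{\left(15 - 4 x \left(7 + x\right)\right) \left(d - 3 x\right)}{4}$)
$32 o{\left(-7,-12 \right)} - 119 = 32 \left(-1 - - \frac{7 \left(-15 + 4 \left(-12\right) \left(7 - 12\right)\right)}{4} + \frac{3}{4} \left(-12\right) \left(-15 + 4 \left(-12\right) \left(7 - 12\right)\right)\right) - 119 = 32 \left(-1 - - \frac{7 \left(-15 + 4 \left(-12\right) \left(-5\right)\right)}{4} + \frac{3}{4} \left(-12\right) \left(-15 + 4 \left(-12\right) \left(-5\right)\right)\right) - 119 = 32 \left(-1 - - \frac{7 \left(-15 + 240\right)}{4} + \frac{3}{4} \left(-12\right) \left(-15 + 240\right)\right) - 119 = 32 \left(-1 - \left(- \frac{7}{4}\right) 225 + \frac{3}{4} \left(-12\right) 225\right) - 119 = 32 \left(-1 + \frac{1575}{4} - 2025\right) - 119 = 32 \left(- \frac{6529}{4}\right) - 119 = -52232 - 119 = -52351$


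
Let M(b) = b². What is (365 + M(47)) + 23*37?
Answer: 3425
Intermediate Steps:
(365 + M(47)) + 23*37 = (365 + 47²) + 23*37 = (365 + 2209) + 851 = 2574 + 851 = 3425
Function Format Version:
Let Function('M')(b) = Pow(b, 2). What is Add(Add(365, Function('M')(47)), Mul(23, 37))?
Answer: 3425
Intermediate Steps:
Add(Add(365, Function('M')(47)), Mul(23, 37)) = Add(Add(365, Pow(47, 2)), Mul(23, 37)) = Add(Add(365, 2209), 851) = Add(2574, 851) = 3425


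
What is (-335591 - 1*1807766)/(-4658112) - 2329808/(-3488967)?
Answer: 2036734271635/1805777672256 ≈ 1.1279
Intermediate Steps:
(-335591 - 1*1807766)/(-4658112) - 2329808/(-3488967) = (-335591 - 1807766)*(-1/4658112) - 2329808*(-1/3488967) = -2143357*(-1/4658112) + 2329808/3488967 = 2143357/4658112 + 2329808/3488967 = 2036734271635/1805777672256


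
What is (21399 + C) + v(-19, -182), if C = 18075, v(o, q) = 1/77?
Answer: 3039499/77 ≈ 39474.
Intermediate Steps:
v(o, q) = 1/77
(21399 + C) + v(-19, -182) = (21399 + 18075) + 1/77 = 39474 + 1/77 = 3039499/77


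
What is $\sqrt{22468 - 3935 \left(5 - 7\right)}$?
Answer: $\sqrt{30338} \approx 174.18$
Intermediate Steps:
$\sqrt{22468 - 3935 \left(5 - 7\right)} = \sqrt{22468 - -7870} = \sqrt{22468 + 7870} = \sqrt{30338}$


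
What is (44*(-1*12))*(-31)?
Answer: 16368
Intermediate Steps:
(44*(-1*12))*(-31) = (44*(-12))*(-31) = -528*(-31) = 16368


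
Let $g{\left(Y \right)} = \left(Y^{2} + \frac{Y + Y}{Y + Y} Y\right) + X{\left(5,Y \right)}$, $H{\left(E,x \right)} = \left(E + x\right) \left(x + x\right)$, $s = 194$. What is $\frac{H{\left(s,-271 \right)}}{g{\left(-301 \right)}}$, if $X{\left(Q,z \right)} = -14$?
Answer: $\frac{2981}{6449} \approx 0.46224$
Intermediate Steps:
$H{\left(E,x \right)} = 2 x \left(E + x\right)$ ($H{\left(E,x \right)} = \left(E + x\right) 2 x = 2 x \left(E + x\right)$)
$g{\left(Y \right)} = -14 + Y + Y^{2}$ ($g{\left(Y \right)} = \left(Y^{2} + \frac{Y + Y}{Y + Y} Y\right) - 14 = \left(Y^{2} + \frac{2 Y}{2 Y} Y\right) - 14 = \left(Y^{2} + 2 Y \frac{1}{2 Y} Y\right) - 14 = \left(Y^{2} + 1 Y\right) - 14 = \left(Y^{2} + Y\right) - 14 = \left(Y + Y^{2}\right) - 14 = -14 + Y + Y^{2}$)
$\frac{H{\left(s,-271 \right)}}{g{\left(-301 \right)}} = \frac{2 \left(-271\right) \left(194 - 271\right)}{-14 - 301 + \left(-301\right)^{2}} = \frac{2 \left(-271\right) \left(-77\right)}{-14 - 301 + 90601} = \frac{41734}{90286} = 41734 \cdot \frac{1}{90286} = \frac{2981}{6449}$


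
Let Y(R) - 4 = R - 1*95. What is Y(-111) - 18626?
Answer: -18828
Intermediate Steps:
Y(R) = -91 + R (Y(R) = 4 + (R - 1*95) = 4 + (R - 95) = 4 + (-95 + R) = -91 + R)
Y(-111) - 18626 = (-91 - 111) - 18626 = -202 - 18626 = -18828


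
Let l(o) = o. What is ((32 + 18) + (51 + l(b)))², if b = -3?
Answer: 9604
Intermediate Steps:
((32 + 18) + (51 + l(b)))² = ((32 + 18) + (51 - 3))² = (50 + 48)² = 98² = 9604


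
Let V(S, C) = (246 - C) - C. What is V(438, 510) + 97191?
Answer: 96417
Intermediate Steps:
V(S, C) = 246 - 2*C
V(438, 510) + 97191 = (246 - 2*510) + 97191 = (246 - 1020) + 97191 = -774 + 97191 = 96417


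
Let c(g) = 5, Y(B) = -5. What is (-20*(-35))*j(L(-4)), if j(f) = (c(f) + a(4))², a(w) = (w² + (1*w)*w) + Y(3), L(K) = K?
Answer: 716800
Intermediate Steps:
a(w) = -5 + 2*w² (a(w) = (w² + (1*w)*w) - 5 = (w² + w*w) - 5 = (w² + w²) - 5 = 2*w² - 5 = -5 + 2*w²)
j(f) = 1024 (j(f) = (5 + (-5 + 2*4²))² = (5 + (-5 + 2*16))² = (5 + (-5 + 32))² = (5 + 27)² = 32² = 1024)
(-20*(-35))*j(L(-4)) = -20*(-35)*1024 = 700*1024 = 716800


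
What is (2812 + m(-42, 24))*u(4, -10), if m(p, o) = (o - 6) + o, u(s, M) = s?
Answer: 11416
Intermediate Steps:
m(p, o) = -6 + 2*o (m(p, o) = (-6 + o) + o = -6 + 2*o)
(2812 + m(-42, 24))*u(4, -10) = (2812 + (-6 + 2*24))*4 = (2812 + (-6 + 48))*4 = (2812 + 42)*4 = 2854*4 = 11416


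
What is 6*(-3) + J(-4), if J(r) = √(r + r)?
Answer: -18 + 2*I*√2 ≈ -18.0 + 2.8284*I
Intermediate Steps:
J(r) = √2*√r (J(r) = √(2*r) = √2*√r)
6*(-3) + J(-4) = 6*(-3) + √2*√(-4) = -18 + √2*(2*I) = -18 + 2*I*√2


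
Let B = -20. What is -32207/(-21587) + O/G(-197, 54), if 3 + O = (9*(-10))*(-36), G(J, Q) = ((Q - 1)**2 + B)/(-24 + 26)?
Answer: 229579561/60206143 ≈ 3.8132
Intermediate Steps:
G(J, Q) = -10 + (-1 + Q)**2/2 (G(J, Q) = ((Q - 1)**2 - 20)/(-24 + 26) = ((-1 + Q)**2 - 20)/2 = (-20 + (-1 + Q)**2)*(1/2) = -10 + (-1 + Q)**2/2)
O = 3237 (O = -3 + (9*(-10))*(-36) = -3 - 90*(-36) = -3 + 3240 = 3237)
-32207/(-21587) + O/G(-197, 54) = -32207/(-21587) + 3237/(-10 + (-1 + 54)**2/2) = -32207*(-1/21587) + 3237/(-10 + (1/2)*53**2) = 32207/21587 + 3237/(-10 + (1/2)*2809) = 32207/21587 + 3237/(-10 + 2809/2) = 32207/21587 + 3237/(2789/2) = 32207/21587 + 3237*(2/2789) = 32207/21587 + 6474/2789 = 229579561/60206143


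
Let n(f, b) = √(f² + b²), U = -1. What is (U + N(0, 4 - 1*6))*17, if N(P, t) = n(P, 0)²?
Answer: -17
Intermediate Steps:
n(f, b) = √(b² + f²)
N(P, t) = P² (N(P, t) = (√(0² + P²))² = (√(0 + P²))² = (√(P²))² = P²)
(U + N(0, 4 - 1*6))*17 = (-1 + 0²)*17 = (-1 + 0)*17 = -1*17 = -17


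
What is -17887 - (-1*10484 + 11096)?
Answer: -18499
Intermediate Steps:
-17887 - (-1*10484 + 11096) = -17887 - (-10484 + 11096) = -17887 - 1*612 = -17887 - 612 = -18499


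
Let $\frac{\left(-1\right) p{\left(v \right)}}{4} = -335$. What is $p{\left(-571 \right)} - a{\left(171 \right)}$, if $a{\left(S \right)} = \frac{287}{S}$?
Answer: $\frac{228853}{171} \approx 1338.3$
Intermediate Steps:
$p{\left(v \right)} = 1340$ ($p{\left(v \right)} = \left(-4\right) \left(-335\right) = 1340$)
$p{\left(-571 \right)} - a{\left(171 \right)} = 1340 - \frac{287}{171} = \frac{228853}{171}$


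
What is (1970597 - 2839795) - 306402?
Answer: -1175600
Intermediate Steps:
(1970597 - 2839795) - 306402 = -869198 - 306402 = -1175600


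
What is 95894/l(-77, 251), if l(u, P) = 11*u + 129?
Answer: -47947/359 ≈ -133.56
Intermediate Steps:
l(u, P) = 129 + 11*u
95894/l(-77, 251) = 95894/(129 + 11*(-77)) = 95894/(129 - 847) = 95894/(-718) = 95894*(-1/718) = -47947/359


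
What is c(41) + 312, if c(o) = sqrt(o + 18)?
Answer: 312 + sqrt(59) ≈ 319.68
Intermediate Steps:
c(o) = sqrt(18 + o)
c(41) + 312 = sqrt(18 + 41) + 312 = sqrt(59) + 312 = 312 + sqrt(59)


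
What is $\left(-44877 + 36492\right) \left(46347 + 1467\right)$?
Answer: $-400920390$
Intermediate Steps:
$\left(-44877 + 36492\right) \left(46347 + 1467\right) = \left(-8385\right) 47814 = -400920390$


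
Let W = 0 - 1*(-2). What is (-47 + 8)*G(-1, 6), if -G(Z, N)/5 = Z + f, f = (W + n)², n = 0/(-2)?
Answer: 585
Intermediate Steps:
n = 0 (n = 0*(-½) = 0)
W = 2 (W = 0 + 2 = 2)
f = 4 (f = (2 + 0)² = 2² = 4)
G(Z, N) = -20 - 5*Z (G(Z, N) = -5*(Z + 4) = -5*(4 + Z) = -20 - 5*Z)
(-47 + 8)*G(-1, 6) = (-47 + 8)*(-20 - 5*(-1)) = -39*(-20 + 5) = -39*(-15) = 585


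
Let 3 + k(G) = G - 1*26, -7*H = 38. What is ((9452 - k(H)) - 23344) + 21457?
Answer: 53196/7 ≈ 7599.4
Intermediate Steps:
H = -38/7 (H = -1/7*38 = -38/7 ≈ -5.4286)
k(G) = -29 + G (k(G) = -3 + (G - 1*26) = -3 + (G - 26) = -3 + (-26 + G) = -29 + G)
((9452 - k(H)) - 23344) + 21457 = ((9452 - (-29 - 38/7)) - 23344) + 21457 = ((9452 - 1*(-241/7)) - 23344) + 21457 = ((9452 + 241/7) - 23344) + 21457 = (66405/7 - 23344) + 21457 = -97003/7 + 21457 = 53196/7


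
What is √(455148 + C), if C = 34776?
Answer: 6*√13609 ≈ 699.95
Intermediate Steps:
√(455148 + C) = √(455148 + 34776) = √489924 = 6*√13609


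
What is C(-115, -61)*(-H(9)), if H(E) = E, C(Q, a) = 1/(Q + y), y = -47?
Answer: 1/18 ≈ 0.055556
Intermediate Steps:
C(Q, a) = 1/(-47 + Q) (C(Q, a) = 1/(Q - 47) = 1/(-47 + Q))
C(-115, -61)*(-H(9)) = (-1*9)/(-47 - 115) = -9/(-162) = -1/162*(-9) = 1/18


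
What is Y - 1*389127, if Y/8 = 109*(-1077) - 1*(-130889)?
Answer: -281159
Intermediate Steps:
Y = 107968 (Y = 8*(109*(-1077) - 1*(-130889)) = 8*(-117393 + 130889) = 8*13496 = 107968)
Y - 1*389127 = 107968 - 1*389127 = 107968 - 389127 = -281159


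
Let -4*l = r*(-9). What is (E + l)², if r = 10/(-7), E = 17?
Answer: 37249/196 ≈ 190.05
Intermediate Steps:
r = -10/7 (r = 10*(-⅐) = -10/7 ≈ -1.4286)
l = -45/14 (l = -(-5)*(-9)/14 = -¼*90/7 = -45/14 ≈ -3.2143)
(E + l)² = (17 - 45/14)² = (193/14)² = 37249/196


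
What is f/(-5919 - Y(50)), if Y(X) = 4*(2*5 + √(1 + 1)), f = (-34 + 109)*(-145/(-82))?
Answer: -64804125/2911791218 + 21750*√2/1455895609 ≈ -0.022235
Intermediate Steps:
f = 10875/82 (f = 75*(-145*(-1/82)) = 75*(145/82) = 10875/82 ≈ 132.62)
Y(X) = 40 + 4*√2 (Y(X) = 4*(10 + √2) = 40 + 4*√2)
f/(-5919 - Y(50)) = 10875/(82*(-5919 - (40 + 4*√2))) = 10875/(82*(-5919 + (-40 - 4*√2))) = 10875/(82*(-5959 - 4*√2))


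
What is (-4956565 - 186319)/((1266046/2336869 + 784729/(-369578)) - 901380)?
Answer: 403789035498205208/70771185861117643 ≈ 5.7056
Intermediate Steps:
(-4956565 - 186319)/((1266046/2336869 + 784729/(-369578)) - 901380) = -5142884/((1266046*(1/2336869) + 784729*(-1/369578)) - 901380) = -5142884/((1266046/2336869 - 71339/33598) - 901380) = -5142884/(-124173284083/78514124662 - 901380) = -5142884/(-70771185861117643/78514124662) = -5142884*(-78514124662/70771185861117643) = 403789035498205208/70771185861117643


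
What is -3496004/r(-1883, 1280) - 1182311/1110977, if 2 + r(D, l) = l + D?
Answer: 3883264737753/672141085 ≈ 5777.5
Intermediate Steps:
r(D, l) = -2 + D + l (r(D, l) = -2 + (l + D) = -2 + (D + l) = -2 + D + l)
-3496004/r(-1883, 1280) - 1182311/1110977 = -3496004/(-2 - 1883 + 1280) - 1182311/1110977 = -3496004/(-605) - 1182311*1/1110977 = -3496004*(-1/605) - 1182311/1110977 = 3496004/605 - 1182311/1110977 = 3883264737753/672141085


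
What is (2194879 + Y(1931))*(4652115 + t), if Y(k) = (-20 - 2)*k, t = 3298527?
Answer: 17112937988874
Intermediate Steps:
Y(k) = -22*k
(2194879 + Y(1931))*(4652115 + t) = (2194879 - 22*1931)*(4652115 + 3298527) = (2194879 - 42482)*7950642 = 2152397*7950642 = 17112937988874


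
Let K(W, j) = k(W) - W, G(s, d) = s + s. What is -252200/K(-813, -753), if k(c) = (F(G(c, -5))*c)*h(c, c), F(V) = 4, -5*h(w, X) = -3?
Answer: 1261000/5691 ≈ 221.58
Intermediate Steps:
h(w, X) = ⅗ (h(w, X) = -⅕*(-3) = ⅗)
G(s, d) = 2*s
k(c) = 12*c/5 (k(c) = (4*c)*(⅗) = 12*c/5)
K(W, j) = 7*W/5 (K(W, j) = 12*W/5 - W = 7*W/5)
-252200/K(-813, -753) = -252200/((7/5)*(-813)) = -252200/(-5691/5) = -252200*(-5/5691) = 1261000/5691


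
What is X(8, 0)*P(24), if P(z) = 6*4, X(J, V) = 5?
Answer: 120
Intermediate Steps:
P(z) = 24
X(8, 0)*P(24) = 5*24 = 120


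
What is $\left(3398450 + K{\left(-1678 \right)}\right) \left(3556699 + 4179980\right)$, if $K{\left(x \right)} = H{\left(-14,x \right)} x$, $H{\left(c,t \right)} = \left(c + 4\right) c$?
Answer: $24475216116870$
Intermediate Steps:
$H{\left(c,t \right)} = c \left(4 + c\right)$ ($H{\left(c,t \right)} = \left(4 + c\right) c = c \left(4 + c\right)$)
$K{\left(x \right)} = 140 x$ ($K{\left(x \right)} = - 14 \left(4 - 14\right) x = \left(-14\right) \left(-10\right) x = 140 x$)
$\left(3398450 + K{\left(-1678 \right)}\right) \left(3556699 + 4179980\right) = \left(3398450 + 140 \left(-1678\right)\right) \left(3556699 + 4179980\right) = \left(3398450 - 234920\right) 7736679 = 3163530 \cdot 7736679 = 24475216116870$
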